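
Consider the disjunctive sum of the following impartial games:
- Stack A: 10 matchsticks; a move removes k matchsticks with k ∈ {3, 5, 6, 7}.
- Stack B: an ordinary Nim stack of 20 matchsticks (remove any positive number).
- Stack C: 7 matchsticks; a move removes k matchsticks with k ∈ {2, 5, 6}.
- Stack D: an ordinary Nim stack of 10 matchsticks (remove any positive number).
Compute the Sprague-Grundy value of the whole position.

29

Build the Grundy sequence for stack A with g(k) = mex{g(k−s) : s ∈ {3, 5, 6, 7}, s ≤ k}:
k:     0  1  2  3  4  5  6  7  8  9 10
g(k):  0  0  0  1  1  1  2  2  2  3  0
So g(10) = 0.
Stack B is a plain Nim stack of size 20, so its Grundy value is 20.
For stack C, compute g(0), g(1), … with moves {2, 5, 6}:
k:     0  1  2  3  4  5  6  7
g(k):  0  0  1  1  0  2  1  3
So g(7) = 3.
Stack D is a plain Nim stack of size 10, so its Grundy value is 10.
The value of a disjunctive sum is the nim-sum of the parts.
Combined value = 0 ⊕ 20 ⊕ 3 ⊕ 10 = 29.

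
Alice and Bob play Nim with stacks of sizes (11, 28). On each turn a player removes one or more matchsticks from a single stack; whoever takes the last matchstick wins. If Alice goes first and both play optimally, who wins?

Nim-sum: 11 ⊕ 28 = 23.
The nim-sum is 23 ≠ 0, so this is an N-position: the player to move can win; Alice has a winning move.

Alice wins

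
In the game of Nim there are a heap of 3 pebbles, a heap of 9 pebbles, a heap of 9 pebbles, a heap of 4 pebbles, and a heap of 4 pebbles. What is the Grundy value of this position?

Compute the nim-sum pairwise:
3 ⊕ 9 = 10
10 ⊕ 9 = 3
3 ⊕ 4 = 7
7 ⊕ 4 = 3

3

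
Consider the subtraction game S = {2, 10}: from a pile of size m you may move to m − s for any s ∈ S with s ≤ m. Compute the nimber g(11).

1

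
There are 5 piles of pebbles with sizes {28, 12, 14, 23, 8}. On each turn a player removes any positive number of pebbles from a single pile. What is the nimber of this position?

Nim-sum: 28 ⊕ 12 ⊕ 14 ⊕ 23 ⊕ 8 = 1.

1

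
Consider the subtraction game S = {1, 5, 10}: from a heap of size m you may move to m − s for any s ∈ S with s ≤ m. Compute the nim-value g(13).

Grundy values for subtraction set {1, 5, 10}:
k:     0  1  2  3  4  5  6  7  8  9 10 11 12 13
g(k):  0  1  0  1  0  1  0  1  0  1  2  3  2  3
So g(13) = 3.

3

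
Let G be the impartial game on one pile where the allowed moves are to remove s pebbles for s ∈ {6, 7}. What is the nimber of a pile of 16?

0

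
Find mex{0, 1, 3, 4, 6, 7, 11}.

2

The values 0, 1 are all present; 2 is the first non-negative integer missing from the set.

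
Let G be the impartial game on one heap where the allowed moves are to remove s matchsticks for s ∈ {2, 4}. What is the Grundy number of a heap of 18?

Build the Grundy sequence with g(k) = mex{g(k−s) : s ∈ {2, 4}, s ≤ k}:
k:     0  1  2  3  4  5  6  7  8  9 10 11 12 13 14 15 16 17 18
g(k):  0  0  1  1  2  2  0  0  1  1  2  2  0  0  1  1  2  2  0
So g(18) = 0.

0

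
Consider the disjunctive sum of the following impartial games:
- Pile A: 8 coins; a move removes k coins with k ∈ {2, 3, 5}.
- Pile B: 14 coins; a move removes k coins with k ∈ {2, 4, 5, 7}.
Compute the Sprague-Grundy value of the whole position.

2

For pile A, compute g(0), g(1), … with moves {2, 3, 5}:
g(0) = mex{} = 0
g(1) = mex{} = 0
g(2) = mex{0} = 1
g(3) = mex{0} = 1
g(4) = mex{0,1} = 2
g(5) = mex{0,1} = 2
g(6) = mex{0,1,2} = 3
g(7) = mex{1,2} = 0
g(8) = mex{1,2,3} = 0
So g(8) = 0.
Grundy values for pile B (subtraction set {2, 4, 5, 7}):
k:     0  1  2  3  4  5  6  7  8  9 10 11 12 13 14
g(k):  0  0  1  1  2  2  3  3  4  0  0  1  1  2  2
So g(14) = 2.
The value of a disjunctive sum is the nim-sum of the parts.
Combined value = 0 ⊕ 2 = 2.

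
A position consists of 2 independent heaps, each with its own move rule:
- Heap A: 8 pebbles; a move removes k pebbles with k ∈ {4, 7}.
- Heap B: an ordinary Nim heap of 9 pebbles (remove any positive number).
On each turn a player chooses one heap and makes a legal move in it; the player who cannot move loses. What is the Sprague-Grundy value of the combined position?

Grundy values for heap A (subtraction set {4, 7}):
k:     0  1  2  3  4  5  6  7  8
g(k):  0  0  0  0  1  1  1  1  2
So g(8) = 2.
Heap B is a plain Nim heap of size 9, so its Grundy value is 9.
The value of a disjunctive sum is the nim-sum of the parts.
Combined value = 2 ⊕ 9 = 11.

11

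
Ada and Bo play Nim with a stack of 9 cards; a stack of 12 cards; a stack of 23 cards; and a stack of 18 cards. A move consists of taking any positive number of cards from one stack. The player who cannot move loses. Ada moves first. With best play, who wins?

Nim-sum: 9 ⊕ 12 ⊕ 23 ⊕ 18 = 0.
The nim-sum is 0, so this is a P-position: the player to move is in a losing position under optimal play; Ada is about to move from it and so loses — Bo wins.

Bo wins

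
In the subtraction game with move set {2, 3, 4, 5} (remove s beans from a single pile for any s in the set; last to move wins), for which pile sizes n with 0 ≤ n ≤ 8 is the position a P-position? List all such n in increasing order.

0, 1, 7, 8

Compute g(0), g(1), … for moves {2, 3, 4, 5}:
k:     0  1  2  3  4  5  6  7  8
g(k):  0  0  1  1  2  2  3  0  0
The P-positions (g = 0) in 0..8 are 0, 1, 7, 8.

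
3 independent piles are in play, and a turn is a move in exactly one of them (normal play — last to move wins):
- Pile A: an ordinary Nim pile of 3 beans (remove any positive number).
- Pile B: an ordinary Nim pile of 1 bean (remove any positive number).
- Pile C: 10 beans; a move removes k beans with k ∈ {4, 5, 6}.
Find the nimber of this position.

Pile A is a plain Nim pile of size 3, so its Grundy value is 3.
Pile B is a plain Nim pile of size 1, so its Grundy value is 1.
For pile C, compute g(0), g(1), … with moves {4, 5, 6}:
k:     0  1  2  3  4  5  6  7  8  9 10
g(k):  0  0  0  0  1  1  1  1  2  2  0
So g(10) = 0.
By the Sprague-Grundy theorem, the Grundy value of a sum of independent games is the XOR of the component values.
Combined value = 3 ⊕ 1 ⊕ 0 = 2.

2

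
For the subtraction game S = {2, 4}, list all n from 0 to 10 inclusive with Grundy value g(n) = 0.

Compute g(0), g(1), … for moves {2, 4}:
k:     0  1  2  3  4  5  6  7  8  9 10
g(k):  0  0  1  1  2  2  0  0  1  1  2
The P-positions (g = 0) in 0..10 are 0, 1, 6, 7.

0, 1, 6, 7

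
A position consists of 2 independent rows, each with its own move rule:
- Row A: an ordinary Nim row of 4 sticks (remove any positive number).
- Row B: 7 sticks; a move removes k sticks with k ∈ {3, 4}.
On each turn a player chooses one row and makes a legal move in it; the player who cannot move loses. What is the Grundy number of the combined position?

4

Row A is a plain Nim row of size 4, so its Grundy value is 4.
For row B, compute g(0), g(1), … with moves {3, 4}:
k:     0  1  2  3  4  5  6  7
g(k):  0  0  0  1  1  1  2  0
So g(7) = 0.
By the Sprague-Grundy theorem, the Grundy value of a sum of independent games is the XOR of the component values.
Combined value = 4 XOR 0 = 4.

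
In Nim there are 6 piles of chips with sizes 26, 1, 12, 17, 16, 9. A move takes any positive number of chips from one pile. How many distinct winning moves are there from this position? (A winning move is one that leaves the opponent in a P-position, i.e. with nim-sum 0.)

3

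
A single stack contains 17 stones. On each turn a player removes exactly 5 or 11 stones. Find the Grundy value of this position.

Compute g(0), g(1), … for moves {5, 11}:
k:     0  1  2  3  4  5  6  7  8  9 10 11 12 13 14 15 16 17
g(k):  0  0  0  0  0  1  1  1  1  1  0  2  2  2  2  1  0  0
So g(17) = 0.

0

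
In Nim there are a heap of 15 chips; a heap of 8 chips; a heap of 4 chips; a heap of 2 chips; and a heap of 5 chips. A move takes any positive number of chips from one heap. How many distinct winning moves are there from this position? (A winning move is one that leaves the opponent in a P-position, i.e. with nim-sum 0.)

3

Bitwise XOR of the heap sizes:
  1111  (15)
  1000  (8)
  0100  (4)
  0010  (2)
  0101  (5)
  ----
  0100  (4)
The overall nim-sum is X = 4. A heap of size p has a winning move iff p XOR X < p (reduce it to p XOR X).
  15: 15 XOR 4 = 11 < 15 — winning move (to 11).
  8: 8 XOR 4 = 12 ≥ 8 — no move.
  4: 4 XOR 4 = 0 < 4 — winning move (to 0).
  2: 2 XOR 4 = 6 ≥ 2 — no move.
  5: 5 XOR 4 = 1 < 5 — winning move (to 1).
That gives 3 winning moves.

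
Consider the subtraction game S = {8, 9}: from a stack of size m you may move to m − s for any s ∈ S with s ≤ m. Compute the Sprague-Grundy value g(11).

Compute g(0), g(1), … for moves {8, 9}:
k:     0  1  2  3  4  5  6  7  8  9 10 11
g(k):  0  0  0  0  0  0  0  0  1  1  1  1
So g(11) = 1.

1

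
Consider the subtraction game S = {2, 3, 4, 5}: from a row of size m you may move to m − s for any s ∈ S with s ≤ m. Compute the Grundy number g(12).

2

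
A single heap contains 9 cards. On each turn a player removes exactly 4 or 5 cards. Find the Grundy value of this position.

Grundy values for subtraction set {4, 5}:
k:     0  1  2  3  4  5  6  7  8  9
g(k):  0  0  0  0  1  1  1  1  2  0
So g(9) = 0.

0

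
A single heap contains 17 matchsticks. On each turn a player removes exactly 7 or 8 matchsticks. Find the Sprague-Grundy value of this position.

Compute g(0), g(1), … for moves {7, 8}:
k:     0  1  2  3  4  5  6  7  8  9 10 11 12 13 14 15 16 17
g(k):  0  0  0  0  0  0  0  1  1  1  1  1  1  1  2  0  0  0
So g(17) = 0.

0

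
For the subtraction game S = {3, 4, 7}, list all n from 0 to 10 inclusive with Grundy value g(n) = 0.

0, 1, 2, 10

Grundy values for subtraction set {3, 4, 7}:
g(0) = mex{} = 0
g(1) = mex{} = 0
g(2) = mex{} = 0
g(3) = mex{0} = 1
g(4) = mex{0} = 1
g(5) = mex{0} = 1
g(6) = mex{0,1} = 2
g(7) = mex{0,1} = 2
g(8) = mex{0,1} = 2
g(9) = mex{0,1,2} = 3
g(10) = mex{1,2} = 0
The P-positions (g = 0) in 0..10 are 0, 1, 2, 10.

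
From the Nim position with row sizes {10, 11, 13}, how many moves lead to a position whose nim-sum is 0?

3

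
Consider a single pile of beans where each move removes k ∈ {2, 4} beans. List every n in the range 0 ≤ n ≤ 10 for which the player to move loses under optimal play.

0, 1, 6, 7

Compute g(0), g(1), … for moves {2, 4}:
k:     0  1  2  3  4  5  6  7  8  9 10
g(k):  0  0  1  1  2  2  0  0  1  1  2
The P-positions (g = 0) in 0..10 are 0, 1, 6, 7.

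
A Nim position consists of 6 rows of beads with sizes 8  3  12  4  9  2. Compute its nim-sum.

8

Compute the nim-sum pairwise:
8 ⊕ 3 = 11
11 ⊕ 12 = 7
7 ⊕ 4 = 3
3 ⊕ 9 = 10
10 ⊕ 2 = 8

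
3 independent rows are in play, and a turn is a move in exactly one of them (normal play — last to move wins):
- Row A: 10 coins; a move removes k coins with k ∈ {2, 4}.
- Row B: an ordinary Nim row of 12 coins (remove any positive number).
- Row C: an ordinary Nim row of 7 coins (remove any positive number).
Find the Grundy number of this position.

Build the Grundy sequence for row A with g(k) = mex{g(k−s) : s ∈ {2, 4}, s ≤ k}:
g(0) = mex{} = 0
g(1) = mex{} = 0
g(2) = mex{0} = 1
g(3) = mex{0} = 1
g(4) = mex{0,1} = 2
g(5) = mex{0,1} = 2
g(6) = mex{1,2} = 0
g(7) = mex{1,2} = 0
g(8) = mex{0,2} = 1
g(9) = mex{0,2} = 1
g(10) = mex{0,1} = 2
So g(10) = 2.
Row B is a plain Nim row of size 12, so its Grundy value is 12.
Row C is a plain Nim row of size 7, so its Grundy value is 7.
The value of a disjunctive sum is the nim-sum of the parts.
Combined value = 2 ⊕ 12 ⊕ 7 = 9.

9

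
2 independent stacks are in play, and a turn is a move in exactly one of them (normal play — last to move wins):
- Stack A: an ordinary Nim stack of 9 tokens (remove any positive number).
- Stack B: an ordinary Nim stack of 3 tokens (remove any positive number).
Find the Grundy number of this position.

10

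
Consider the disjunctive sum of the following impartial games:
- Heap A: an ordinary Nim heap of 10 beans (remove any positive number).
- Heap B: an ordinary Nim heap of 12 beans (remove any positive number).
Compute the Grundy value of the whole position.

6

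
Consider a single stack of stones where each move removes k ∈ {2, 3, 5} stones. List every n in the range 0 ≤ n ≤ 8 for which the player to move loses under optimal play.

Build the Grundy sequence with g(k) = mex{g(k−s) : s ∈ {2, 3, 5}, s ≤ k}:
k:     0  1  2  3  4  5  6  7  8
g(k):  0  0  1  1  2  2  3  0  0
The P-positions (g = 0) in 0..8 are 0, 1, 7, 8.

0, 1, 7, 8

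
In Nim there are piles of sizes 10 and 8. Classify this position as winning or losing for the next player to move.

Nim-sum: 10 XOR 8 = 2.
The nim-sum is 2 ≠ 0, so this is an N-position: the player to move can win.

Winning position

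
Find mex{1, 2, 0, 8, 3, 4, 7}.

The values 0, 1, 2, 3, 4 are all present; 5 is the first non-negative integer missing from the set.

5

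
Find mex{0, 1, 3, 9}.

The values 0, 1 are all present; 2 is the first non-negative integer missing from the set.

2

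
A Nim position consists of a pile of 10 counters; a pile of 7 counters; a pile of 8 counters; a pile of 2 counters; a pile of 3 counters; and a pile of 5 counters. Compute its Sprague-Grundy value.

1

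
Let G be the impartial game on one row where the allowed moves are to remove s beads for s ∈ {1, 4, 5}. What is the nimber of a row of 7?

3

Compute g(0), g(1), … for moves {1, 4, 5}:
g(0) = mex{} = 0
g(1) = mex{0} = 1
g(2) = mex{1} = 0
g(3) = mex{0} = 1
g(4) = mex{0,1} = 2
g(5) = mex{0,1,2} = 3
g(6) = mex{0,1,3} = 2
g(7) = mex{0,1,2} = 3
So g(7) = 3.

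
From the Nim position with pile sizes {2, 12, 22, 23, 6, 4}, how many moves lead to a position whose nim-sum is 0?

1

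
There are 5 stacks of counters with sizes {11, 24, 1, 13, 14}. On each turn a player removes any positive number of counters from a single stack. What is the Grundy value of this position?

Compute the nim-sum pairwise:
11 ^ 24 = 19
19 ^ 1 = 18
18 ^ 13 = 31
31 ^ 14 = 17

17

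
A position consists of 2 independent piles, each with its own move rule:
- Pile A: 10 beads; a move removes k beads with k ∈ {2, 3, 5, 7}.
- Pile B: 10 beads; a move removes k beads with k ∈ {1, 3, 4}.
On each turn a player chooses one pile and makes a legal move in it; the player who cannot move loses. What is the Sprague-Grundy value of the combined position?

Build the Grundy sequence for pile A with g(k) = mex{g(k−s) : s ∈ {2, 3, 5, 7}, s ≤ k}:
g(0) = mex{} = 0
g(1) = mex{} = 0
g(2) = mex{0} = 1
g(3) = mex{0} = 1
g(4) = mex{0,1} = 2
g(5) = mex{0,1} = 2
g(6) = mex{0,1,2} = 3
g(7) = mex{0,1,2} = 3
g(8) = mex{0,1,2,3} = 4
g(9) = mex{1,2,3} = 0
g(10) = mex{1,2,3,4} = 0
So g(10) = 0.
Build the Grundy sequence for pile B with g(k) = mex{g(k−s) : s ∈ {1, 3, 4}, s ≤ k}:
g(0) = mex{} = 0
g(1) = mex{0} = 1
g(2) = mex{1} = 0
g(3) = mex{0} = 1
g(4) = mex{0,1} = 2
g(5) = mex{0,1,2} = 3
g(6) = mex{0,1,3} = 2
g(7) = mex{1,2} = 0
g(8) = mex{0,2,3} = 1
g(9) = mex{1,2,3} = 0
g(10) = mex{0,2} = 1
So g(10) = 1.
The value of a disjunctive sum is the nim-sum of the parts.
Combined value = 0 XOR 1 = 1.

1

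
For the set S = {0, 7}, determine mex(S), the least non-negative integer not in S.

1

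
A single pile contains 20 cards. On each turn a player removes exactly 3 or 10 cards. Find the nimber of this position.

0

Build the Grundy sequence with g(k) = mex{g(k−s) : s ∈ {3, 10}, s ≤ k}:
k:     0  1  2  3  4  5  6  7  8  9 10 11 12 13 14 15 16 17 18 19 20
g(k):  0  0  0  1  1  1  0  0  0  1  1  1  2  0  0  0  1  1  1  0  0
So g(20) = 0.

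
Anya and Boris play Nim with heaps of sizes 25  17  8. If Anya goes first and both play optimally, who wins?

Boris wins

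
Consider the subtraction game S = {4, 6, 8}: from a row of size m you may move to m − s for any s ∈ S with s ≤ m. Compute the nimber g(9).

Build the Grundy sequence with g(k) = mex{g(k−s) : s ∈ {4, 6, 8}, s ≤ k}:
k:     0  1  2  3  4  5  6  7  8  9
g(k):  0  0  0  0  1  1  1  1  2  2
So g(9) = 2.

2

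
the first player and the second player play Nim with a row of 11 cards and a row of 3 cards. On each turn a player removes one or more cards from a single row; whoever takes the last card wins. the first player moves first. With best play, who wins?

Compute the nim-sum pairwise:
11 XOR 3 = 8
The nim-sum is 8 ≠ 0, so this is an N-position: the player to move can win; the first player has a winning move.

the first player wins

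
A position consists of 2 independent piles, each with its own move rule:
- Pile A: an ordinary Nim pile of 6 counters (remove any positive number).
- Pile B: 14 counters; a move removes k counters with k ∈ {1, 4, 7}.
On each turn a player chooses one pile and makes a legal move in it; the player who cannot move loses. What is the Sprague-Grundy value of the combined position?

Pile A is a plain Nim pile of size 6, so its Grundy value is 6.
For pile B, compute g(0), g(1), … with moves {1, 4, 7}:
k:     0  1  2  3  4  5  6  7  8  9 10 11 12 13 14
g(k):  0  1  0  1  2  0  1  2  0  1  0  1  2  0  1
So g(14) = 1.
By the Sprague-Grundy theorem, the Grundy value of a sum of independent games is the XOR of the component values.
Combined value = 6 ⊕ 1 = 7.

7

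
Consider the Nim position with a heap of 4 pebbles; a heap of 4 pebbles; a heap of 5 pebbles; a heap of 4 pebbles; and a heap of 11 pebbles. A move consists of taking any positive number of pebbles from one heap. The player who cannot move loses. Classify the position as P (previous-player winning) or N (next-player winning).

N-position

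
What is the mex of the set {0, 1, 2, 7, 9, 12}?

The values 0, 1, 2 are all present; 3 is the first non-negative integer missing from the set.

3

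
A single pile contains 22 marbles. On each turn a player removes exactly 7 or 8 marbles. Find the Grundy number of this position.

Compute g(0), g(1), … for moves {7, 8}:
k:     0  1  2  3  4  5  6  7  8  9 10 11 12 13 14 15 16 17 18 19 20 21 22
g(k):  0  0  0  0  0  0  0  1  1  1  1  1  1  1  2  0  0  0  0  0  0  0  1
So g(22) = 1.

1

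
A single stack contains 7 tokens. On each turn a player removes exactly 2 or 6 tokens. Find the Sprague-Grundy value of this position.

1

Compute g(0), g(1), … for moves {2, 6}:
k:     0  1  2  3  4  5  6  7
g(k):  0  0  1  1  0  0  1  1
So g(7) = 1.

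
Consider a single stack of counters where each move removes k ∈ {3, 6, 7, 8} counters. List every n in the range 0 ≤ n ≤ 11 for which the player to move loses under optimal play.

Grundy values for subtraction set {3, 6, 7, 8}:
k:     0  1  2  3  4  5  6  7  8  9 10 11
g(k):  0  0  0  1  1  1  2  2  2  3  3  0
The P-positions (g = 0) in 0..11 are 0, 1, 2, 11.

0, 1, 2, 11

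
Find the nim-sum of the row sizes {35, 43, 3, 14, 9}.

12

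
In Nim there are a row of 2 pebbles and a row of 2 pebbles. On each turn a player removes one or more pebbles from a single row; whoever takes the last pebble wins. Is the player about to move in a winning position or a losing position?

Losing position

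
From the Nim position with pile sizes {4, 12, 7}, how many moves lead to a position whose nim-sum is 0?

1

Nim-sum: 4 ⊕ 12 ⊕ 7 = 15.
The overall nim-sum is X = 15. A pile of size p has a winning move iff p XOR X < p (reduce it to p XOR X).
  4: 4 XOR 15 = 11 ≥ 4 — no move.
  12: 12 XOR 15 = 3 < 12 — winning move (to 3).
  7: 7 XOR 15 = 8 ≥ 7 — no move.
That gives 1 winning move.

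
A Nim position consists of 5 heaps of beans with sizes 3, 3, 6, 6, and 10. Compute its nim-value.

Nim-sum: 3 ⊕ 3 ⊕ 6 ⊕ 6 ⊕ 10 = 10.

10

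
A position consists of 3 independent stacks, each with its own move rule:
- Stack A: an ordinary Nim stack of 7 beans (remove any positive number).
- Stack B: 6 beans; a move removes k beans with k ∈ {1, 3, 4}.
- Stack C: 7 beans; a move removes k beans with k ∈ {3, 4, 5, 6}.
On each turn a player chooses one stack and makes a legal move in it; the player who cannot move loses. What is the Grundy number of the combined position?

7

Stack A is a plain Nim stack of size 7, so its Grundy value is 7.
For stack B, compute g(0), g(1), … with moves {1, 3, 4}:
k:     0  1  2  3  4  5  6
g(k):  0  1  0  1  2  3  2
So g(6) = 2.
For stack C, compute g(0), g(1), … with moves {3, 4, 5, 6}:
k:     0  1  2  3  4  5  6  7
g(k):  0  0  0  1  1  1  2  2
So g(7) = 2.
By the Sprague-Grundy theorem, the Grundy value of a sum of independent games is the XOR of the component values.
Combined value = 7 ⊕ 2 ⊕ 2 = 7.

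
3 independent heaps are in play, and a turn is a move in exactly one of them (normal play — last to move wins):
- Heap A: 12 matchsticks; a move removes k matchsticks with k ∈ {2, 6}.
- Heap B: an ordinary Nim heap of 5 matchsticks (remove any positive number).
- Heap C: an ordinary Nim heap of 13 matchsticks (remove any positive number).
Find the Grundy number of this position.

For heap A, compute g(0), g(1), … with moves {2, 6}:
g(0) = mex{} = 0
g(1) = mex{} = 0
g(2) = mex{0} = 1
g(3) = mex{0} = 1
g(4) = mex{1} = 0
g(5) = mex{1} = 0
g(6) = mex{0} = 1
g(7) = mex{0} = 1
g(8) = mex{1} = 0
g(9) = mex{1} = 0
g(10) = mex{0} = 1
g(11) = mex{0} = 1
g(12) = mex{1} = 0
So g(12) = 0.
Heap B is a plain Nim heap of size 5, so its Grundy value is 5.
Heap C is a plain Nim heap of size 13, so its Grundy value is 13.
By the Sprague-Grundy theorem, the Grundy value of a sum of independent games is the XOR of the component values.
Combined value = 0 XOR 5 XOR 13 = 8.

8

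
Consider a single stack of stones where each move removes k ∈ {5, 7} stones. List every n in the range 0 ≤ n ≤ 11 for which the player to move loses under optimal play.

0, 1, 2, 3, 4

Compute g(0), g(1), … for moves {5, 7}:
k:     0  1  2  3  4  5  6  7  8  9 10 11
g(k):  0  0  0  0  0  1  1  1  1  1  2  2
The P-positions (g = 0) in 0..11 are 0, 1, 2, 3, 4.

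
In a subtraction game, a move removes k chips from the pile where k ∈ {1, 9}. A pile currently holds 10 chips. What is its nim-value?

Grundy values for subtraction set {1, 9}:
k:     0  1  2  3  4  5  6  7  8  9 10
g(k):  0  1  0  1  0  1  0  1  0  1  0
So g(10) = 0.

0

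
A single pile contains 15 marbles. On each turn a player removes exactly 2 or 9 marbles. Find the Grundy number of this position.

0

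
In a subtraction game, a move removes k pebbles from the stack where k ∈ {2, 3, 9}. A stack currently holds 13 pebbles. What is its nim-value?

1

Compute g(0), g(1), … for moves {2, 3, 9}:
k:     0  1  2  3  4  5  6  7  8  9 10 11 12 13
g(k):  0  0  1  1  2  0  0  1  1  2  2  0  0  1
So g(13) = 1.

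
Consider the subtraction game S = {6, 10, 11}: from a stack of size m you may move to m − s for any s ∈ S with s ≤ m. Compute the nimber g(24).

Build the Grundy sequence with g(k) = mex{g(k−s) : s ∈ {6, 10, 11}, s ≤ k}:
k:     0  1  2  3  4  5  6  7  8  9 10 11 12 13 14 15 16 17 18 19 20 21 22 23 24
g(k):  0  0  0  0  0  0  1  1  1  1  1  1  2  2  2  2  2  0  0  0  0  0  0  1  1
So g(24) = 1.

1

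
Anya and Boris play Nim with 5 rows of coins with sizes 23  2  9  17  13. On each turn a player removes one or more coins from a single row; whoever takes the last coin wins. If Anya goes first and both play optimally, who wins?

Compute the nim-sum pairwise:
23 ⊕ 2 = 21
21 ⊕ 9 = 28
28 ⊕ 17 = 13
13 ⊕ 13 = 0
The nim-sum is 0, so this is a P-position: the player to move is in a losing position under optimal play; Anya is about to move from it and so loses — Boris wins.

Boris wins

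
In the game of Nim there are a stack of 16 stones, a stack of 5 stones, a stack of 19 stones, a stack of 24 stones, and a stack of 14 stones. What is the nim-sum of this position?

16

Bitwise XOR of the heap sizes:
  10000  (16)
  00101  (5)
  10011  (19)
  11000  (24)
  01110  (14)
  -----
  10000  (16)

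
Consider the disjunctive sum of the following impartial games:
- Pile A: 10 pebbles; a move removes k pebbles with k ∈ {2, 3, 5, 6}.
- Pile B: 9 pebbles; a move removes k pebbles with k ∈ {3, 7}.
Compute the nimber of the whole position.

For pile A, compute g(0), g(1), … with moves {2, 3, 5, 6}:
k:     0  1  2  3  4  5  6  7  8  9 10
g(k):  0  0  1  1  2  2  3  3  0  0  1
So g(10) = 1.
Grundy values for pile B (subtraction set {3, 7}):
k:     0  1  2  3  4  5  6  7  8  9
g(k):  0  0  0  1  1  1  0  2  2  1
So g(9) = 1.
By the Sprague-Grundy theorem, the Grundy value of a sum of independent games is the XOR of the component values.
Combined value = 1 XOR 1 = 0.

0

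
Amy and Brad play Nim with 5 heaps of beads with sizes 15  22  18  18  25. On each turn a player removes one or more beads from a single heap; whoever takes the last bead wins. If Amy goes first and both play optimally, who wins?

Nim-sum: 15 XOR 22 XOR 18 XOR 18 XOR 25 = 0.
The nim-sum is 0, so this is a P-position: the player to move is in a losing position under optimal play; Amy is about to move from it and so loses — Brad wins.

Brad wins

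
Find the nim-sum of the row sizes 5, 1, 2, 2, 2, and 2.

Nim-sum: 5 ^ 1 ^ 2 ^ 2 ^ 2 ^ 2 = 4.

4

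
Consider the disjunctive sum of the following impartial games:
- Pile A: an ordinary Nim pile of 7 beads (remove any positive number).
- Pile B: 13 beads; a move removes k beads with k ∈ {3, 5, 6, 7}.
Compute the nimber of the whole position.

Pile A is a plain Nim pile of size 7, so its Grundy value is 7.
For pile B, compute g(0), g(1), … with moves {3, 5, 6, 7}:
k:     0  1  2  3  4  5  6  7  8  9 10 11 12 13
g(k):  0  0  0  1  1  1  2  2  2  3  0  0  0  1
So g(13) = 1.
By the Sprague-Grundy theorem, the Grundy value of a sum of independent games is the XOR of the component values.
Combined value = 7 ⊕ 1 = 6.

6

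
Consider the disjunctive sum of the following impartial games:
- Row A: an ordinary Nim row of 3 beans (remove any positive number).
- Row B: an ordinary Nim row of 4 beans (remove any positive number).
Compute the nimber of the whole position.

7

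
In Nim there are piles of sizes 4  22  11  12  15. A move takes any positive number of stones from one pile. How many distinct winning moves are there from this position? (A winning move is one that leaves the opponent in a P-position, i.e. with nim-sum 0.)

1

Bitwise XOR of the heap sizes:
  00100  (4)
  10110  (22)
  01011  (11)
  01100  (12)
  01111  (15)
  -----
  11010  (26)
The overall nim-sum is X = 26. A pile of size p has a winning move iff p XOR X < p (reduce it to p XOR X).
  4: 4 XOR 26 = 30 ≥ 4 — no move.
  22: 22 XOR 26 = 12 < 22 — winning move (to 12).
  11: 11 XOR 26 = 17 ≥ 11 — no move.
  12: 12 XOR 26 = 22 ≥ 12 — no move.
  15: 15 XOR 26 = 21 ≥ 15 — no move.
That gives 1 winning move.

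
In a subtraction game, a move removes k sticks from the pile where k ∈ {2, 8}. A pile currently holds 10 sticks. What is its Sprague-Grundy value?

Grundy values for subtraction set {2, 8}:
g(0) = mex{} = 0
g(1) = mex{} = 0
g(2) = mex{0} = 1
g(3) = mex{0} = 1
g(4) = mex{1} = 0
g(5) = mex{1} = 0
g(6) = mex{0} = 1
g(7) = mex{0} = 1
g(8) = mex{0,1} = 2
g(9) = mex{0,1} = 2
g(10) = mex{1,2} = 0
So g(10) = 0.

0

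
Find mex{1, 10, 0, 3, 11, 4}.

The values 0, 1 are all present; 2 is the first non-negative integer missing from the set.

2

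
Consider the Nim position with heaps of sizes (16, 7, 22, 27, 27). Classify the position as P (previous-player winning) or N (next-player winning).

N-position

Nim-sum: 16 ^ 7 ^ 22 ^ 27 ^ 27 = 1.
The nim-sum is 1 ≠ 0, so this is an N-position: the player to move can win.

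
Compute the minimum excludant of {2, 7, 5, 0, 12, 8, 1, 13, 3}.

4

The values 0, 1, 2, 3 are all present; 4 is the first non-negative integer missing from the set.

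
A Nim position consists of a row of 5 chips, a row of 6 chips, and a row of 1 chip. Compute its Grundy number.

2

Nim-sum: 5 XOR 6 XOR 1 = 2.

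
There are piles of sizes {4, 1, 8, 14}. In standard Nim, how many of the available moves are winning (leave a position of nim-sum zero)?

Nim-sum: 4 ^ 1 ^ 8 ^ 14 = 3.
The overall nim-sum is X = 3. A pile of size p has a winning move iff p XOR X < p (reduce it to p XOR X).
  4: 4 XOR 3 = 7 ≥ 4 — no move.
  1: 1 XOR 3 = 2 ≥ 1 — no move.
  8: 8 XOR 3 = 11 ≥ 8 — no move.
  14: 14 XOR 3 = 13 < 14 — winning move (to 13).
That gives 1 winning move.

1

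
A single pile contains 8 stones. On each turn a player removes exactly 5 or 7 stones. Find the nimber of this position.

Build the Grundy sequence with g(k) = mex{g(k−s) : s ∈ {5, 7}, s ≤ k}:
g(0) = mex{} = 0
g(1) = mex{} = 0
g(2) = mex{} = 0
g(3) = mex{} = 0
g(4) = mex{} = 0
g(5) = mex{0} = 1
g(6) = mex{0} = 1
g(7) = mex{0} = 1
g(8) = mex{0} = 1
So g(8) = 1.

1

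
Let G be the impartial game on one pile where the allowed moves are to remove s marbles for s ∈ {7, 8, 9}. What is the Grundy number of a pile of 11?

1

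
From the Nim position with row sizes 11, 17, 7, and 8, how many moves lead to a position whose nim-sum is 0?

Write each in binary and XOR column by column:
  01011  (11)
  10001  (17)
  00111  (7)
  01000  (8)
  -----
  10101  (21)
The overall nim-sum is X = 21. A row of size p has a winning move iff p XOR X < p (reduce it to p XOR X).
  11: 11 XOR 21 = 30 ≥ 11 — no move.
  17: 17 XOR 21 = 4 < 17 — winning move (to 4).
  7: 7 XOR 21 = 18 ≥ 7 — no move.
  8: 8 XOR 21 = 29 ≥ 8 — no move.
That gives 1 winning move.

1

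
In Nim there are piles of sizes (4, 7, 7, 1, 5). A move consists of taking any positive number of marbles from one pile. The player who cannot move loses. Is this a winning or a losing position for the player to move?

In binary:
  100  (4)
  111  (7)
  111  (7)
  001  (1)
  101  (5)
  ---
  000  (0)
The nim-sum is 0, so this is a P-position: the player to move is in a losing position under optimal play.

Losing position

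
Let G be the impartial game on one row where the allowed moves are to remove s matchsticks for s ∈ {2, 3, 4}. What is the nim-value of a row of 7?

Build the Grundy sequence with g(k) = mex{g(k−s) : s ∈ {2, 3, 4}, s ≤ k}:
g(0) = mex{} = 0
g(1) = mex{} = 0
g(2) = mex{0} = 1
g(3) = mex{0} = 1
g(4) = mex{0,1} = 2
g(5) = mex{0,1} = 2
g(6) = mex{1,2} = 0
g(7) = mex{1,2} = 0
So g(7) = 0.

0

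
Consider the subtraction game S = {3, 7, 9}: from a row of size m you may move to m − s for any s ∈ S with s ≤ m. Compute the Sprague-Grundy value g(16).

0

Grundy values for subtraction set {3, 7, 9}:
k:     0  1  2  3  4  5  6  7  8  9 10 11 12 13 14 15 16
g(k):  0  0  0  1  1  1  0  2  2  1  3  3  0  2  0  1  0
So g(16) = 0.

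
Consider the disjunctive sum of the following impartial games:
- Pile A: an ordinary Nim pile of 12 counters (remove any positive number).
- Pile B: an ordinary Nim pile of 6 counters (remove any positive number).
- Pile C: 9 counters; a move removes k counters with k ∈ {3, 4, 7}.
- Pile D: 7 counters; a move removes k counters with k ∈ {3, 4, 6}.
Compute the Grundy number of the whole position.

11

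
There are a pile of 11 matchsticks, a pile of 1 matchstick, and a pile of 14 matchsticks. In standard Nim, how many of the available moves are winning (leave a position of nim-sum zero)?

Write each in binary and XOR column by column:
  1011  (11)
  0001  (1)
  1110  (14)
  ----
  0100  (4)
The overall nim-sum is X = 4. A pile of size p has a winning move iff p XOR X < p (reduce it to p XOR X).
  11: 11 XOR 4 = 15 ≥ 11 — no move.
  1: 1 XOR 4 = 5 ≥ 1 — no move.
  14: 14 XOR 4 = 10 < 14 — winning move (to 10).
That gives 1 winning move.

1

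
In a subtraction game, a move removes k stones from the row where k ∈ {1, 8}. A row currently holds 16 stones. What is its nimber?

Grundy values for subtraction set {1, 8}:
k:     0  1  2  3  4  5  6  7  8  9 10 11 12 13 14 15 16
g(k):  0  1  0  1  0  1  0  1  2  0  1  0  1  0  1  0  1
So g(16) = 1.

1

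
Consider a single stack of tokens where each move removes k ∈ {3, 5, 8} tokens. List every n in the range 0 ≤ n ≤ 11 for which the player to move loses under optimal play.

0, 1, 2, 11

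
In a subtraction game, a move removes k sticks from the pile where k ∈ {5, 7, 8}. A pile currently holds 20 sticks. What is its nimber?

Compute g(0), g(1), … for moves {5, 7, 8}:
k:     0  1  2  3  4  5  6  7  8  9 10 11 12 13 14 15 16 17 18 19 20
g(k):  0  0  0  0  0  1  1  1  1  1  2  2  2  0  0  0  0  0  1  1  1
So g(20) = 1.

1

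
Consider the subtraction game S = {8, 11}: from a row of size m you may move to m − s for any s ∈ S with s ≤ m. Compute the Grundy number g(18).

Build the Grundy sequence with g(k) = mex{g(k−s) : s ∈ {8, 11}, s ≤ k}:
k:     0  1  2  3  4  5  6  7  8  9 10 11 12 13 14 15 16 17 18
g(k):  0  0  0  0  0  0  0  0  1  1  1  1  1  1  1  1  2  2  2
So g(18) = 2.

2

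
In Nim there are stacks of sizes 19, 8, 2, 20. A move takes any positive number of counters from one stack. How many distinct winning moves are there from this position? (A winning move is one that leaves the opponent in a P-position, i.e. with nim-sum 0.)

Compute the nim-sum pairwise:
19 ⊕ 8 = 27
27 ⊕ 2 = 25
25 ⊕ 20 = 13
The overall nim-sum is X = 13. A stack of size p has a winning move iff p XOR X < p (reduce it to p XOR X).
  19: 19 XOR 13 = 30 ≥ 19 — no move.
  8: 8 XOR 13 = 5 < 8 — winning move (to 5).
  2: 2 XOR 13 = 15 ≥ 2 — no move.
  20: 20 XOR 13 = 25 ≥ 20 — no move.
That gives 1 winning move.

1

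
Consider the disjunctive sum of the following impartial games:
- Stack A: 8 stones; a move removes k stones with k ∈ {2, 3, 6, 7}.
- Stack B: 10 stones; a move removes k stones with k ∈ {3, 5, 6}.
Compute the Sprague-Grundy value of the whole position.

Grundy values for stack A (subtraction set {2, 3, 6, 7}):
g(0) = mex{} = 0
g(1) = mex{} = 0
g(2) = mex{0} = 1
g(3) = mex{0} = 1
g(4) = mex{0,1} = 2
g(5) = mex{1} = 0
g(6) = mex{0,1,2} = 3
g(7) = mex{0,2} = 1
g(8) = mex{0,1,3} = 2
So g(8) = 2.
Grundy values for stack B (subtraction set {3, 5, 6}):
g(0) = mex{} = 0
g(1) = mex{} = 0
g(2) = mex{} = 0
g(3) = mex{0} = 1
g(4) = mex{0} = 1
g(5) = mex{0} = 1
g(6) = mex{0,1} = 2
g(7) = mex{0,1} = 2
g(8) = mex{0,1} = 2
g(9) = mex{1,2} = 0
g(10) = mex{1,2} = 0
So g(10) = 0.
The value of a disjunctive sum is the nim-sum of the parts.
Combined value = 2 ⊕ 0 = 2.

2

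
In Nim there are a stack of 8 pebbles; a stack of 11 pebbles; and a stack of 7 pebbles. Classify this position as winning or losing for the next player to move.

Winning position

Compute the nim-sum pairwise:
8 XOR 11 = 3
3 XOR 7 = 4
The nim-sum is 4 ≠ 0, so this is an N-position: the player to move can win.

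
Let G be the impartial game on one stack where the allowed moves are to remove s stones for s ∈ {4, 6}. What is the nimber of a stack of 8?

Build the Grundy sequence with g(k) = mex{g(k−s) : s ∈ {4, 6}, s ≤ k}:
g(0) = mex{} = 0
g(1) = mex{} = 0
g(2) = mex{} = 0
g(3) = mex{} = 0
g(4) = mex{0} = 1
g(5) = mex{0} = 1
g(6) = mex{0} = 1
g(7) = mex{0} = 1
g(8) = mex{0,1} = 2
So g(8) = 2.

2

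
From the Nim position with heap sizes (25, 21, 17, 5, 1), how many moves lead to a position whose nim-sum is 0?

Nim-sum: 25 ^ 21 ^ 17 ^ 5 ^ 1 = 25.
The overall nim-sum is X = 25. A heap of size p has a winning move iff p XOR X < p (reduce it to p XOR X).
  25: 25 XOR 25 = 0 < 25 — winning move (to 0).
  21: 21 XOR 25 = 12 < 21 — winning move (to 12).
  17: 17 XOR 25 = 8 < 17 — winning move (to 8).
  5: 5 XOR 25 = 28 ≥ 5 — no move.
  1: 1 XOR 25 = 24 ≥ 1 — no move.
That gives 3 winning moves.

3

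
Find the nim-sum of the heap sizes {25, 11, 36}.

54

In binary:
  011001  (25)
  001011  (11)
  100100  (36)
  ------
  110110  (54)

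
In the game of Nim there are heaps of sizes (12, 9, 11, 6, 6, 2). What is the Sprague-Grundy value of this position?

12

Compute the nim-sum pairwise:
12 XOR 9 = 5
5 XOR 11 = 14
14 XOR 6 = 8
8 XOR 6 = 14
14 XOR 2 = 12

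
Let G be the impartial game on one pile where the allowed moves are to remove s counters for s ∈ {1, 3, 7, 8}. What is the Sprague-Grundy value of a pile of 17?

0

Grundy values for subtraction set {1, 3, 7, 8}:
k:     0  1  2  3  4  5  6  7  8  9 10 11 12 13 14 15 16 17
g(k):  0  1  0  1  0  1  0  1  2  3  2  3  2  3  2  0  1  0
So g(17) = 0.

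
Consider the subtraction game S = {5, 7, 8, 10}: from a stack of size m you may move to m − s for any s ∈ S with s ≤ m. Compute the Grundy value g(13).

Grundy values for subtraction set {5, 7, 8, 10}:
k:     0  1  2  3  4  5  6  7  8  9 10 11 12 13
g(k):  0  0  0  0  0  1  1  1  1  1  2  2  2  2
So g(13) = 2.

2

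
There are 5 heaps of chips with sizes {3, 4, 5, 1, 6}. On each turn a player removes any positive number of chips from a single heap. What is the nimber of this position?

5

Compute the nim-sum pairwise:
3 ⊕ 4 = 7
7 ⊕ 5 = 2
2 ⊕ 1 = 3
3 ⊕ 6 = 5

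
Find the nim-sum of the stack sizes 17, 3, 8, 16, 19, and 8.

Write each in binary and XOR column by column:
  10001  (17)
  00011  (3)
  01000  (8)
  10000  (16)
  10011  (19)
  01000  (8)
  -----
  10001  (17)

17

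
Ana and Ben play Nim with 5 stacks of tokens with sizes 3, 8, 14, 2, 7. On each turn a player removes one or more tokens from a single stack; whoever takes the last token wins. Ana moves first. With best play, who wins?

Bitwise XOR of the heap sizes:
  0011  (3)
  1000  (8)
  1110  (14)
  0010  (2)
  0111  (7)
  ----
  0000  (0)
The nim-sum is 0, so this is a P-position: the player to move is in a losing position under optimal play; Ana is about to move from it and so loses — Ben wins.

Ben wins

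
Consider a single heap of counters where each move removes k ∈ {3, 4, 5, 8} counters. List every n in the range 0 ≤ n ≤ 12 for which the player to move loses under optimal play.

0, 1, 2, 11, 12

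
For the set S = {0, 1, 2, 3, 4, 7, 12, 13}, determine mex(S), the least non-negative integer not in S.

5

The values 0, 1, 2, 3, 4 are all present; 5 is the first non-negative integer missing from the set.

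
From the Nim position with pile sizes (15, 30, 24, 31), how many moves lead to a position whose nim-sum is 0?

Nim-sum: 15 ^ 30 ^ 24 ^ 31 = 22.
The overall nim-sum is X = 22. A pile of size p has a winning move iff p XOR X < p (reduce it to p XOR X).
  15: 15 XOR 22 = 25 ≥ 15 — no move.
  30: 30 XOR 22 = 8 < 30 — winning move (to 8).
  24: 24 XOR 22 = 14 < 24 — winning move (to 14).
  31: 31 XOR 22 = 9 < 31 — winning move (to 9).
That gives 3 winning moves.

3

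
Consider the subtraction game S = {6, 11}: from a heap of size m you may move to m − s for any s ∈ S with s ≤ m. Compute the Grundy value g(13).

2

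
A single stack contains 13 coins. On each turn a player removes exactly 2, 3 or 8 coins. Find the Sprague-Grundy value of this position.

1

Build the Grundy sequence with g(k) = mex{g(k−s) : s ∈ {2, 3, 8}, s ≤ k}:
g(0) = mex{} = 0
g(1) = mex{} = 0
g(2) = mex{0} = 1
g(3) = mex{0} = 1
g(4) = mex{0,1} = 2
g(5) = mex{1} = 0
g(6) = mex{1,2} = 0
g(7) = mex{0,2} = 1
g(8) = mex{0} = 1
g(9) = mex{0,1} = 2
g(10) = mex{1} = 0
g(11) = mex{1,2} = 0
g(12) = mex{0,2} = 1
g(13) = mex{0} = 1
So g(13) = 1.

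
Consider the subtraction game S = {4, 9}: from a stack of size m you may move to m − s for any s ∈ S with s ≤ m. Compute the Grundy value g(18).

Grundy values for subtraction set {4, 9}:
k:     0  1  2  3  4  5  6  7  8  9 10 11 12 13 14 15 16 17 18
g(k):  0  0  0  0  1  1  1  1  0  2  2  2  1  0  0  0  0  1  1
So g(18) = 1.

1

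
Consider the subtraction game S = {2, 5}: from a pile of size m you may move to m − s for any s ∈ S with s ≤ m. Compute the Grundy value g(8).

Build the Grundy sequence with g(k) = mex{g(k−s) : s ∈ {2, 5}, s ≤ k}:
g(0) = mex{} = 0
g(1) = mex{} = 0
g(2) = mex{0} = 1
g(3) = mex{0} = 1
g(4) = mex{1} = 0
g(5) = mex{0,1} = 2
g(6) = mex{0} = 1
g(7) = mex{1,2} = 0
g(8) = mex{1} = 0
So g(8) = 0.

0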